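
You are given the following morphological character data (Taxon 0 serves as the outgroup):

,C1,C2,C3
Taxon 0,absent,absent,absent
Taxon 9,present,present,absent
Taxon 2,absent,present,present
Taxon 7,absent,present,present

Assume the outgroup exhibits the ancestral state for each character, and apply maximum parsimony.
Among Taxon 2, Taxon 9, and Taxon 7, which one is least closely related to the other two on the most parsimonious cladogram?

The outgroup has state 'absent' for every character, so 'present' is the derived state throughout.
C1 (derived state 'present') is unique to Taxon 9 (autapomorphy; uninformative for grouping).
C2 (derived state 'present') is shared by all ingroup taxa — unites the whole ingroup.
C3: derived state 'present' in Taxon 2 and Taxon 7 only — synapomorphy for {Taxon 2, Taxon 7}.
Most parsimonious ingroup topology: (Taxon 9,(Taxon 2,Taxon 7)).
Taxon 7 and Taxon 2 share a more recent common ancestor with each other than either does with Taxon 9, so Taxon 9 is the least closely related of the three.

Taxon 9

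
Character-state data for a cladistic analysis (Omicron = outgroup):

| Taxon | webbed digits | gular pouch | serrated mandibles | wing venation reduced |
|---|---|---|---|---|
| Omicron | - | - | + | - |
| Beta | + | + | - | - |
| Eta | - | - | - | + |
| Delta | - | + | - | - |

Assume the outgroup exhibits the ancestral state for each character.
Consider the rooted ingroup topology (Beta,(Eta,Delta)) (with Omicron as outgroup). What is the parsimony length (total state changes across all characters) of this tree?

Map each character onto (Beta,(Eta,Delta)) (rooted by Omicron) and count the minimum state changes it requires (Fitch parsimony):
webbed digits: 1; gular pouch: 2; serrated mandibles: 1; wing venation reduced: 1.
Total tree length = 5.

5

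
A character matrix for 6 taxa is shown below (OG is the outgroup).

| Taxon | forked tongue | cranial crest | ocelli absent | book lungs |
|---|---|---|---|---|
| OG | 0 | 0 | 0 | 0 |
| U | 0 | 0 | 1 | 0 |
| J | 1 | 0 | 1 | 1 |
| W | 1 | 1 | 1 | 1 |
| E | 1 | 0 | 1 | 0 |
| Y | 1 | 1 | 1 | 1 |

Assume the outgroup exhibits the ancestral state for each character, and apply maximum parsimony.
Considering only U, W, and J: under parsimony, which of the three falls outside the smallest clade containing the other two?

The outgroup has state '0' for every character, so '1' is the derived state throughout.
forked tongue: derived state '1' in E, J, W, and Y only — synapomorphy for {E, J, W, Y}.
cranial crest: derived state '1' in W and Y only — synapomorphy for {W, Y}.
ocelli absent (derived state '1') is shared by all ingroup taxa — unites the whole ingroup.
book lungs (derived state '1') is shared by J, W, and Y — a synapomorphy uniting that clade.
Most parsimonious ingroup topology: (U,((J,(W,Y)),E)).
J and W share a more recent common ancestor with each other than either does with U, so U is the least closely related of the three.

U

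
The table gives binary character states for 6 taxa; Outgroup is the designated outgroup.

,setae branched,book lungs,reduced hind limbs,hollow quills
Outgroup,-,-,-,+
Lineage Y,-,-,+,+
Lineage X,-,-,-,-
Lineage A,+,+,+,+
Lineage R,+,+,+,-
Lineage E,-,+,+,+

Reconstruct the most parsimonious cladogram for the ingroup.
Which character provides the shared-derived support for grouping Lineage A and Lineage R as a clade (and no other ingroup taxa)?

Character polarity is set by the outgroup: the derived state is whichever differs from the outgroup's state, so for hollow quills the derived state is '-', and for the remaining characters it is '+'.
setae branched: derived state '+' in Lineage A and Lineage R only — synapomorphy for {Lineage A, Lineage R}.
book lungs: derived state '+' in Lineage A, Lineage E, and Lineage R only — synapomorphy for {Lineage A, Lineage E, Lineage R}.
reduced hind limbs (derived state '+') is shared by Lineage A, Lineage E, Lineage R, and Lineage Y — a synapomorphy uniting that clade.
hollow quills groups Lineage R and Lineage X, which is incompatible with the clades supported by the remaining characters; treating it as convergent (homoplasy) costs fewer steps than any alternative tree.
Most parsimonious ingroup topology: ((Lineage Y,((Lineage A,Lineage R),Lineage E)),Lineage X).
The clade {Lineage A, Lineage R} is supported by setae branched: its derived state '+' occurs in exactly those taxa and in no other taxon (including the outgroup).

setae branched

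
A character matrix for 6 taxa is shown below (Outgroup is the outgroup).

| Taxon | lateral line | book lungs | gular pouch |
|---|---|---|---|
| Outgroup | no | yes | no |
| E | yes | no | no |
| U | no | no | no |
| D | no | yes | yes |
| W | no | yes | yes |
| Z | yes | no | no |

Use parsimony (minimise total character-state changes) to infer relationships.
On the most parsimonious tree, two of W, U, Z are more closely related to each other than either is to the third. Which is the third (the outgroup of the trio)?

Character polarity is set by the outgroup: the derived state is whichever differs from the outgroup's state, so for book lungs the derived state is 'no', and for the remaining characters it is 'yes'.
lateral line (derived state 'yes') is shared by E and Z — a synapomorphy uniting that clade.
book lungs: derived state 'no' in E, U, and Z only — synapomorphy for {E, U, Z}.
gular pouch: derived state 'yes' in D and W only — synapomorphy for {D, W}.
Most parsimonious ingroup topology: (((E,Z),U),(D,W)).
U and Z share a more recent common ancestor with each other than either does with W, so W is the least closely related of the three.

W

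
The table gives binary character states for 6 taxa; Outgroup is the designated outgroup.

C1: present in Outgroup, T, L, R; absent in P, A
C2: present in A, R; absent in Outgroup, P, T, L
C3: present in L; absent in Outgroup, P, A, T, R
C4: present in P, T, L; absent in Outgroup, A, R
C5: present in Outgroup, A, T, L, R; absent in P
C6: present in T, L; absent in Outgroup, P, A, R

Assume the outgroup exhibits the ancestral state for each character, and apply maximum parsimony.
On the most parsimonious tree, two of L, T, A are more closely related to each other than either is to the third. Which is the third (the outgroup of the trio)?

A

Character polarity is set by the outgroup: the derived state is whichever differs from the outgroup's state, so for C1, C5 the derived state is 'absent', and for the remaining characters it is 'present'.
C1 (state 'absent') occurs in A and P but conflicts with the nesting implied by the other characters — most parsimoniously interpreted as homoplasy.
C2 (derived state 'present') is shared by A and R — a synapomorphy uniting that clade.
C3: derived state 'present' in L only — an autapomorphy, so it tells us nothing about relationships among taxa.
C4: derived state 'present' in L, P, and T only — synapomorphy for {L, P, T}.
C5: derived state 'absent' in P only — an autapomorphy, so it tells us nothing about relationships among taxa.
Only L and T show the derived state 'present' for C6, supporting them as a clade.
Most parsimonious ingroup topology: ((P,(T,L)),(A,R)).
L and T share a more recent common ancestor with each other than either does with A, so A is the least closely related of the three.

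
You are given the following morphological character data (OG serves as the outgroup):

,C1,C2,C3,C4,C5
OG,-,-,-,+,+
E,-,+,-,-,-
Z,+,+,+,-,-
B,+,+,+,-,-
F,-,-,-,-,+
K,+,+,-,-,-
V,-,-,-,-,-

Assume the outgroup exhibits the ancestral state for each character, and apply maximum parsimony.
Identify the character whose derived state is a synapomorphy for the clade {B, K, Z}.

C1

Character polarity is set by the outgroup: the derived state is whichever differs from the outgroup's state, so for C4, C5 the derived state is '-', and for the remaining characters it is '+'.
Only B, K, and Z show the derived state '+' for C1, supporting them as a clade.
C2: derived state '+' in B, E, K, and Z only — synapomorphy for {B, E, K, Z}.
C3 (derived state '+') is shared by B and Z — a synapomorphy uniting that clade.
C4 (derived state '-') is shared by all ingroup taxa — unites the whole ingroup.
C5: derived state '-' in B, E, K, V, and Z only — synapomorphy for {B, E, K, V, Z}.
Most parsimonious ingroup topology: (((E,((Z,B),K)),V),F).
The clade {B, K, Z} is supported by C1: its derived state '+' occurs in exactly those taxa and in no other taxon (including the outgroup).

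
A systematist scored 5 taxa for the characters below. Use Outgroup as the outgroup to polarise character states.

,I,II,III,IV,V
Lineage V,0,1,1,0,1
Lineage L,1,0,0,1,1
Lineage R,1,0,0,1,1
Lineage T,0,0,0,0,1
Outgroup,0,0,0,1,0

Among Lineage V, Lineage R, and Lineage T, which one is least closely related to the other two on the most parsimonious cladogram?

Character polarity is set by the outgroup: the derived state is whichever differs from the outgroup's state, so for IV the derived state is '0', and for the remaining characters it is '1'.
I: derived state '1' in Lineage L and Lineage R only — synapomorphy for {Lineage L, Lineage R}.
II: derived state '1' in Lineage V only — an autapomorphy, so it tells us nothing about relationships among taxa.
III: derived state '1' in Lineage V only — an autapomorphy, so it tells us nothing about relationships among taxa.
IV (derived state '0') is shared by Lineage T and Lineage V — a synapomorphy uniting that clade.
All ingroup taxa share the derived state '1' for V; it defines the ingroup but does not resolve relationships within it.
Most parsimonious ingroup topology: ((Lineage V,Lineage T),(Lineage L,Lineage R)).
Lineage V and Lineage T share a more recent common ancestor with each other than either does with Lineage R, so Lineage R is the least closely related of the three.

Lineage R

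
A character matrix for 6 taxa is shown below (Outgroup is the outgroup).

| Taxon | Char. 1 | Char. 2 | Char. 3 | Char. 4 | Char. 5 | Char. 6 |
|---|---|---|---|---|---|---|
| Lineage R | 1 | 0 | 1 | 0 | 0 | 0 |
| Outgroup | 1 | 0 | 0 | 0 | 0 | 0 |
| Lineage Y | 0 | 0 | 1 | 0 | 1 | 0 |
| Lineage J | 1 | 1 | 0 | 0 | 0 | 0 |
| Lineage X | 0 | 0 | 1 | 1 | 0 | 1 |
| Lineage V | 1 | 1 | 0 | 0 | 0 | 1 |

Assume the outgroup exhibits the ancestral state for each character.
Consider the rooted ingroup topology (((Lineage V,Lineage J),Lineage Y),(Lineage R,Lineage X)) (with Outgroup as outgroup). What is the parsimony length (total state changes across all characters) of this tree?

Map each character onto (((Lineage V,Lineage J),Lineage Y),(Lineage R,Lineage X)) (rooted by Outgroup) and count the minimum state changes it requires (Fitch parsimony):
Char. 1: 2; Char. 2: 1; Char. 3: 2; Char. 4: 1; Char. 5: 1; Char. 6: 2.
Total tree length = 9.

9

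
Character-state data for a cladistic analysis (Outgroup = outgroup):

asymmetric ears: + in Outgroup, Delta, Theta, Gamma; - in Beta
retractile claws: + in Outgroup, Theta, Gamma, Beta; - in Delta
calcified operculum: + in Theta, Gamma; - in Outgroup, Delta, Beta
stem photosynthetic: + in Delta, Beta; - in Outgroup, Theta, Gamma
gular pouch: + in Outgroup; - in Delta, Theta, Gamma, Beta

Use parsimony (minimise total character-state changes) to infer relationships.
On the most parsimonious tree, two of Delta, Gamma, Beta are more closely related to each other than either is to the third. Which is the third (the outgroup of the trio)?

Gamma

Character polarity is set by the outgroup: the derived state is whichever differs from the outgroup's state, so for asymmetric ears, retractile claws, gular pouch the derived state is '-', and for the remaining characters it is '+'.
asymmetric ears (derived state '-') is unique to Beta (autapomorphy; uninformative for grouping).
retractile claws: derived state '-' in Delta only — an autapomorphy, so it tells us nothing about relationships among taxa.
Only Gamma and Theta show the derived state '+' for calcified operculum, supporting them as a clade.
stem photosynthetic: derived state '+' in Beta and Delta only — synapomorphy for {Beta, Delta}.
All ingroup taxa share the derived state '-' for gular pouch; it defines the ingroup but does not resolve relationships within it.
Most parsimonious ingroup topology: ((Delta,Beta),(Theta,Gamma)).
Delta and Beta share a more recent common ancestor with each other than either does with Gamma, so Gamma is the least closely related of the three.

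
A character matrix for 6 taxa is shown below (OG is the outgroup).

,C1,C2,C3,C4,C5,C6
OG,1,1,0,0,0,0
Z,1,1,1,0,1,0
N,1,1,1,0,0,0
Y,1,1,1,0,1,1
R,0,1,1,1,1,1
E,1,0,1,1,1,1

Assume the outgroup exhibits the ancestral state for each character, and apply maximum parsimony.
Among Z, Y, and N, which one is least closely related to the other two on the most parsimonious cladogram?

N

Character polarity is set by the outgroup: the derived state is whichever differs from the outgroup's state, so for C1, C2 the derived state is '0', and for the remaining characters it is '1'.
C1 (derived state '0') is unique to R (autapomorphy; uninformative for grouping).
C2 (derived state '0') is unique to E (autapomorphy; uninformative for grouping).
C3 (derived state '1') is shared by all ingroup taxa — unites the whole ingroup.
Only E and R show the derived state '1' for C4, supporting them as a clade.
C5: derived state '1' in E, R, Y, and Z only — synapomorphy for {E, R, Y, Z}.
C6: derived state '1' in E, R, and Y only — synapomorphy for {E, R, Y}.
Most parsimonious ingroup topology: ((Z,(Y,(R,E))),N).
Z and Y share a more recent common ancestor with each other than either does with N, so N is the least closely related of the three.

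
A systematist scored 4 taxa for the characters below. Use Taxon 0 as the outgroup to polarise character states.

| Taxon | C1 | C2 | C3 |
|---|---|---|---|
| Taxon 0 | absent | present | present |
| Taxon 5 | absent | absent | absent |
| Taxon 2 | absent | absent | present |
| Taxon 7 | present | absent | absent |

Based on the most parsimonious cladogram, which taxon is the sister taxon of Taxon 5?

Taxon 7

Character polarity is set by the outgroup: the derived state is whichever differs from the outgroup's state, so for C2, C3 the derived state is 'absent', and for the remaining characters it is 'present'.
C1: derived state 'present' in Taxon 7 only — an autapomorphy, so it tells us nothing about relationships among taxa.
All ingroup taxa share the derived state 'absent' for C2; it defines the ingroup but does not resolve relationships within it.
C3: derived state 'absent' in Taxon 5 and Taxon 7 only — synapomorphy for {Taxon 5, Taxon 7}.
Most parsimonious ingroup topology: ((Taxon 5,Taxon 7),Taxon 2).
Taxon 5 and Taxon 7 form a cherry on this tree, so they are sister taxa.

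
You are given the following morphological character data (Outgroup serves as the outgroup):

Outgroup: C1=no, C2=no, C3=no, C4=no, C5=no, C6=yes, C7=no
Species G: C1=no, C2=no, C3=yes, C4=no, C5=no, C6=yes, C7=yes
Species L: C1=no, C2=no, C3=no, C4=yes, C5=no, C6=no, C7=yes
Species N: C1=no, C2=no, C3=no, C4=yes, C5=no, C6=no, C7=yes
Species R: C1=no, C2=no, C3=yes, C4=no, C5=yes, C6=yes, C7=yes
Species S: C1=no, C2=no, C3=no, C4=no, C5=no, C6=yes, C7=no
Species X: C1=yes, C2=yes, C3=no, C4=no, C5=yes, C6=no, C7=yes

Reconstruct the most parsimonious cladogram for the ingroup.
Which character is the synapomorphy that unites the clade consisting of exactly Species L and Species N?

Character polarity is set by the outgroup: the derived state is whichever differs from the outgroup's state, so for C6 the derived state is 'no', and for the remaining characters it is 'yes'.
C1: derived state 'yes' in Species X only — an autapomorphy, so it tells us nothing about relationships among taxa.
C2 (derived state 'yes') is unique to Species X (autapomorphy; uninformative for grouping).
Only Species G and Species R show the derived state 'yes' for C3, supporting them as a clade.
C4: derived state 'yes' in Species L and Species N only — synapomorphy for {Species L, Species N}.
C5 (state 'yes') occurs in Species R and Species X but conflicts with the nesting implied by the other characters — most parsimoniously interpreted as homoplasy.
Only Species L, Species N, and Species X show the derived state 'no' for C6, supporting them as a clade.
C7 (derived state 'yes') is shared by Species G, Species L, Species N, Species R, and Species X — a synapomorphy uniting that clade.
Most parsimonious ingroup topology: (((Species G,Species R),((Species L,Species N),Species X)),Species S).
The clade {Species L, Species N} is supported by C4: its derived state 'yes' occurs in exactly those taxa and in no other taxon (including the outgroup).

C4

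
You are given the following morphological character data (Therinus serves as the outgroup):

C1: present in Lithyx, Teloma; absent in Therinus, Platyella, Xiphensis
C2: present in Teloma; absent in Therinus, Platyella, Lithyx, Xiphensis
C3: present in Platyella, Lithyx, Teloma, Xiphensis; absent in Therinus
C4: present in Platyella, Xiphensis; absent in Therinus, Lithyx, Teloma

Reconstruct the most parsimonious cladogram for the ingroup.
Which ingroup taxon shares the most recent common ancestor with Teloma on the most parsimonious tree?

Lithyx

The outgroup has state 'absent' for every character, so 'present' is the derived state throughout.
C1 (derived state 'present') is shared by Lithyx and Teloma — a synapomorphy uniting that clade.
C2 (derived state 'present') is unique to Teloma (autapomorphy; uninformative for grouping).
C3 (derived state 'present') is shared by all ingroup taxa — unites the whole ingroup.
C4 (derived state 'present') is shared by Platyella and Xiphensis — a synapomorphy uniting that clade.
Most parsimonious ingroup topology: ((Platyella,Xiphensis),(Lithyx,Teloma)).
Teloma and Lithyx form a cherry on this tree, so they are sister taxa.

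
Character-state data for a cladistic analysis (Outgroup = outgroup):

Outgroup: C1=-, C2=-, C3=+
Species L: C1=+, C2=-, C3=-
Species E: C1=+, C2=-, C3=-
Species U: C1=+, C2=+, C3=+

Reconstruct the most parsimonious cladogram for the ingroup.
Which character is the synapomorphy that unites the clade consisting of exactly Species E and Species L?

Character polarity is set by the outgroup: the derived state is whichever differs from the outgroup's state, so for C3 the derived state is '-', and for the remaining characters it is '+'.
C1 (derived state '+') is shared by all ingroup taxa — unites the whole ingroup.
C2 (derived state '+') is unique to Species U (autapomorphy; uninformative for grouping).
C3: derived state '-' in Species E and Species L only — synapomorphy for {Species E, Species L}.
Most parsimonious ingroup topology: ((Species L,Species E),Species U).
The clade {Species E, Species L} is supported by C3: its derived state '-' occurs in exactly those taxa and in no other taxon (including the outgroup).

C3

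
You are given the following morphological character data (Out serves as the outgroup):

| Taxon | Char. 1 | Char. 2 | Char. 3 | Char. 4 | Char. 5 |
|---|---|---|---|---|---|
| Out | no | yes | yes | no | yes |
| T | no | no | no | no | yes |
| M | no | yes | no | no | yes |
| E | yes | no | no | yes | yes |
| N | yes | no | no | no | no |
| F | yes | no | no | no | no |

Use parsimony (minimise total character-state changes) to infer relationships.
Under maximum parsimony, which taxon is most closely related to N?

F

Character polarity is set by the outgroup: the derived state is whichever differs from the outgroup's state, so for Char. 2, Char. 3, Char. 5 the derived state is 'no', and for the remaining characters it is 'yes'.
Char. 1: derived state 'yes' in E, F, and N only — synapomorphy for {E, F, N}.
Only E, F, N, and T show the derived state 'no' for Char. 2, supporting them as a clade.
All ingroup taxa share the derived state 'no' for Char. 3; it defines the ingroup but does not resolve relationships within it.
Char. 4: derived state 'yes' in E only — an autapomorphy, so it tells us nothing about relationships among taxa.
Only F and N show the derived state 'no' for Char. 5, supporting them as a clade.
Most parsimonious ingroup topology: ((T,(E,(N,F))),M).
N and F form a cherry on this tree, so they are sister taxa.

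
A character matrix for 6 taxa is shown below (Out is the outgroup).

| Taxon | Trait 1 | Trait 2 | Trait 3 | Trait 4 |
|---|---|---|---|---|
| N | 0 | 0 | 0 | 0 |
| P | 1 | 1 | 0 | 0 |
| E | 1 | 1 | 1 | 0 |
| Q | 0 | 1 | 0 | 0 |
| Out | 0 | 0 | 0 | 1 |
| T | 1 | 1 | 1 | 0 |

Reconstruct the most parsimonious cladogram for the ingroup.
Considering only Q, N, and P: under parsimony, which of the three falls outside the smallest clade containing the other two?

N

Character polarity is set by the outgroup: the derived state is whichever differs from the outgroup's state, so for Trait 4 the derived state is '0', and for the remaining characters it is '1'.
Trait 1 (derived state '1') is shared by E, P, and T — a synapomorphy uniting that clade.
Only E, P, Q, and T show the derived state '1' for Trait 2, supporting them as a clade.
Only E and T show the derived state '1' for Trait 3, supporting them as a clade.
All ingroup taxa share the derived state '0' for Trait 4; it defines the ingroup but does not resolve relationships within it.
Most parsimonious ingroup topology: (N,(((T,E),P),Q)).
Q and P share a more recent common ancestor with each other than either does with N, so N is the least closely related of the three.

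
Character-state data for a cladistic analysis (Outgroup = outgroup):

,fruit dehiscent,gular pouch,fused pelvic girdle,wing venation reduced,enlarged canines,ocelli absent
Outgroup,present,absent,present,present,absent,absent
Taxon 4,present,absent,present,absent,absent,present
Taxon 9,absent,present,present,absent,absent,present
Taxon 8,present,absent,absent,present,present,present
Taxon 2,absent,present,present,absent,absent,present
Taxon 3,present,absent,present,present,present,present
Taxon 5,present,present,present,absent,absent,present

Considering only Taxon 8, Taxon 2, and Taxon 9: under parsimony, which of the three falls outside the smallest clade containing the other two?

Character polarity is set by the outgroup: the derived state is whichever differs from the outgroup's state, so for fruit dehiscent, fused pelvic girdle, wing venation reduced the derived state is 'absent', and for the remaining characters it is 'present'.
fruit dehiscent (derived state 'absent') is shared by Taxon 2 and Taxon 9 — a synapomorphy uniting that clade.
Only Taxon 2, Taxon 5, and Taxon 9 show the derived state 'present' for gular pouch, supporting them as a clade.
fused pelvic girdle: derived state 'absent' in Taxon 8 only — an autapomorphy, so it tells us nothing about relationships among taxa.
wing venation reduced: derived state 'absent' in Taxon 2, Taxon 4, Taxon 5, and Taxon 9 only — synapomorphy for {Taxon 2, Taxon 4, Taxon 5, Taxon 9}.
enlarged canines (derived state 'present') is shared by Taxon 3 and Taxon 8 — a synapomorphy uniting that clade.
All ingroup taxa share the derived state 'present' for ocelli absent; it defines the ingroup but does not resolve relationships within it.
Most parsimonious ingroup topology: ((Taxon 4,((Taxon 9,Taxon 2),Taxon 5)),(Taxon 8,Taxon 3)).
Taxon 2 and Taxon 9 share a more recent common ancestor with each other than either does with Taxon 8, so Taxon 8 is the least closely related of the three.

Taxon 8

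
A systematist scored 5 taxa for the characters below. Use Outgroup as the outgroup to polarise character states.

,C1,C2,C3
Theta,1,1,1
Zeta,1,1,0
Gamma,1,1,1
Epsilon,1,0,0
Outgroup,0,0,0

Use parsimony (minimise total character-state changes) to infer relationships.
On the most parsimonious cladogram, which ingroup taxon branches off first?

Epsilon

The outgroup has state '0' for every character, so '1' is the derived state throughout.
All ingroup taxa share the derived state '1' for C1; it defines the ingroup but does not resolve relationships within it.
C2: derived state '1' in Gamma, Theta, and Zeta only — synapomorphy for {Gamma, Theta, Zeta}.
Only Gamma and Theta show the derived state '1' for C3, supporting them as a clade.
Most parsimonious ingroup topology: (Epsilon,(Zeta,(Gamma,Theta))).
Epsilon is sister to the clade containing all other ingroup taxa, so it is the earliest-diverging (most basal) ingroup lineage.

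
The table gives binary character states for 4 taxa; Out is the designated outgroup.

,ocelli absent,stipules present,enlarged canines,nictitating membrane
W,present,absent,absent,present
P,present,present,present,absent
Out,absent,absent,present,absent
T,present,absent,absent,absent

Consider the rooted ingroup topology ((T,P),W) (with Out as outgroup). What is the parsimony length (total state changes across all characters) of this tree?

Map each character onto ((T,P),W) (rooted by Out) and count the minimum state changes it requires (Fitch parsimony):
ocelli absent: 1; stipules present: 1; enlarged canines: 2; nictitating membrane: 1.
Total tree length = 5.

5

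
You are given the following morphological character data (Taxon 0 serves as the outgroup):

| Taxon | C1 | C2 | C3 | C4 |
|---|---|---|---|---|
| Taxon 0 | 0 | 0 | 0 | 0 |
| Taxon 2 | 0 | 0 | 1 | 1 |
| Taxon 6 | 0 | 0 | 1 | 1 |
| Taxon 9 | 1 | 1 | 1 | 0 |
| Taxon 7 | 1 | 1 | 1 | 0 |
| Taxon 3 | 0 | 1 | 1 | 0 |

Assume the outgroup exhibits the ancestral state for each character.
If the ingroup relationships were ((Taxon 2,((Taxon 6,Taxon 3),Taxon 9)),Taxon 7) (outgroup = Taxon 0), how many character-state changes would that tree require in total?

Map each character onto ((Taxon 2,((Taxon 6,Taxon 3),Taxon 9)),Taxon 7) (rooted by Taxon 0) and count the minimum state changes it requires (Fitch parsimony):
C1: 2; C2: 3; C3: 1; C4: 2.
Total tree length = 8.

8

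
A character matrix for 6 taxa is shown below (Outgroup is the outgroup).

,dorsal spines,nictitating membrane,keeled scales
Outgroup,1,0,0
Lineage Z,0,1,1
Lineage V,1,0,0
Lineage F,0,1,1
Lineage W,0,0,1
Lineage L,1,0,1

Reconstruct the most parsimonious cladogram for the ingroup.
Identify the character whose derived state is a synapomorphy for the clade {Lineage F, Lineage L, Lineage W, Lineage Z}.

Character polarity is set by the outgroup: the derived state is whichever differs from the outgroup's state, so for dorsal spines the derived state is '0', and for the remaining characters it is '1'.
dorsal spines: derived state '0' in Lineage F, Lineage W, and Lineage Z only — synapomorphy for {Lineage F, Lineage W, Lineage Z}.
Only Lineage F and Lineage Z show the derived state '1' for nictitating membrane, supporting them as a clade.
keeled scales: derived state '1' in Lineage F, Lineage L, Lineage W, and Lineage Z only — synapomorphy for {Lineage F, Lineage L, Lineage W, Lineage Z}.
Most parsimonious ingroup topology: ((((Lineage Z,Lineage F),Lineage W),Lineage L),Lineage V).
The clade {Lineage F, Lineage L, Lineage W, Lineage Z} is supported by keeled scales: its derived state '1' occurs in exactly those taxa and in no other taxon (including the outgroup).

keeled scales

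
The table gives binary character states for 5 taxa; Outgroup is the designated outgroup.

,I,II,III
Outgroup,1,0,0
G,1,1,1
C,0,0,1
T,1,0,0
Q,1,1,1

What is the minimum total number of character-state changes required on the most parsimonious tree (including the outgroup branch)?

Character polarity is set by the outgroup: the derived state is whichever differs from the outgroup's state, so for I the derived state is '0', and for the remaining characters it is '1'.
I (derived state '0') is unique to C (autapomorphy; uninformative for grouping).
II (derived state '1') is shared by G and Q — a synapomorphy uniting that clade.
III: derived state '1' in C, G, and Q only — synapomorphy for {C, G, Q}.
Most parsimonious ingroup topology: (((G,Q),C),T).
Changes per character on this tree: I: 1; II: 1; III: 1.
Total = 3.

3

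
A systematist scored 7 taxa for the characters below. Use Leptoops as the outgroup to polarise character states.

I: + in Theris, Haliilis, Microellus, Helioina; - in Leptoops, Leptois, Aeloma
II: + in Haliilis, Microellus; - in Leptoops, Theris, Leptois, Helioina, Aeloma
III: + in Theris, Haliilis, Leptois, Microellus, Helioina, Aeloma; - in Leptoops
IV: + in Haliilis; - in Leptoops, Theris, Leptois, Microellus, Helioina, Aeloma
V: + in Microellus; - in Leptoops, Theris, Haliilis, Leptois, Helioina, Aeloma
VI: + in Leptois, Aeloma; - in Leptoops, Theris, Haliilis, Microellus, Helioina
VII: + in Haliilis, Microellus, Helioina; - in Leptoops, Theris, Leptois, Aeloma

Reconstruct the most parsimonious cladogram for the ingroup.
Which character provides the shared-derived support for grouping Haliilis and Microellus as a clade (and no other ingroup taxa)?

II

The outgroup has state '-' for every character, so '+' is the derived state throughout.
I: derived state '+' in Haliilis, Helioina, Microellus, and Theris only — synapomorphy for {Haliilis, Helioina, Microellus, Theris}.
II (derived state '+') is shared by Haliilis and Microellus — a synapomorphy uniting that clade.
All ingroup taxa share the derived state '+' for III; it defines the ingroup but does not resolve relationships within it.
IV (derived state '+') is unique to Haliilis (autapomorphy; uninformative for grouping).
V (derived state '+') is unique to Microellus (autapomorphy; uninformative for grouping).
VI (derived state '+') is shared by Aeloma and Leptois — a synapomorphy uniting that clade.
VII: derived state '+' in Haliilis, Helioina, and Microellus only — synapomorphy for {Haliilis, Helioina, Microellus}.
Most parsimonious ingroup topology: ((Theris,((Haliilis,Microellus),Helioina)),(Leptois,Aeloma)).
The clade {Haliilis, Microellus} is supported by II: its derived state '+' occurs in exactly those taxa and in no other taxon (including the outgroup).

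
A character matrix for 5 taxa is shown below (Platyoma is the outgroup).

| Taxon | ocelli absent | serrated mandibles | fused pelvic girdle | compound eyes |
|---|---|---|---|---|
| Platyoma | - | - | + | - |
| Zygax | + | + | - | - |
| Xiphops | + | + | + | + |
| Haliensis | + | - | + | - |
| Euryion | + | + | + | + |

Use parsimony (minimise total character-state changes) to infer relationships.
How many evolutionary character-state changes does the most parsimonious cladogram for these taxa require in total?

Character polarity is set by the outgroup: the derived state is whichever differs from the outgroup's state, so for fused pelvic girdle the derived state is '-', and for the remaining characters it is '+'.
ocelli absent (derived state '+') is shared by all ingroup taxa — unites the whole ingroup.
serrated mandibles: derived state '+' in Euryion, Xiphops, and Zygax only — synapomorphy for {Euryion, Xiphops, Zygax}.
fused pelvic girdle: derived state '-' in Zygax only — an autapomorphy, so it tells us nothing about relationships among taxa.
compound eyes (derived state '+') is shared by Euryion and Xiphops — a synapomorphy uniting that clade.
Most parsimonious ingroup topology: ((Zygax,(Xiphops,Euryion)),Haliensis).
Changes per character on this tree: ocelli absent: 1; serrated mandibles: 1; fused pelvic girdle: 1; compound eyes: 1.
Total = 4.

4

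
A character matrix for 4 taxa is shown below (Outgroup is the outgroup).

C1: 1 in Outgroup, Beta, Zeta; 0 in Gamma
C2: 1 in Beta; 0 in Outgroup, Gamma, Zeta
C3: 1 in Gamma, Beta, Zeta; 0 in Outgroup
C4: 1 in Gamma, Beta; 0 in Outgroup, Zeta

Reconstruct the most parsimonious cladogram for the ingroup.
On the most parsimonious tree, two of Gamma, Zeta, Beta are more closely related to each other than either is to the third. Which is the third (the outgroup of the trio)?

Character polarity is set by the outgroup: the derived state is whichever differs from the outgroup's state, so for C1 the derived state is '0', and for the remaining characters it is '1'.
C1 (derived state '0') is unique to Gamma (autapomorphy; uninformative for grouping).
C2: derived state '1' in Beta only — an autapomorphy, so it tells us nothing about relationships among taxa.
All ingroup taxa share the derived state '1' for C3; it defines the ingroup but does not resolve relationships within it.
C4: derived state '1' in Beta and Gamma only — synapomorphy for {Beta, Gamma}.
Most parsimonious ingroup topology: ((Gamma,Beta),Zeta).
Gamma and Beta share a more recent common ancestor with each other than either does with Zeta, so Zeta is the least closely related of the three.

Zeta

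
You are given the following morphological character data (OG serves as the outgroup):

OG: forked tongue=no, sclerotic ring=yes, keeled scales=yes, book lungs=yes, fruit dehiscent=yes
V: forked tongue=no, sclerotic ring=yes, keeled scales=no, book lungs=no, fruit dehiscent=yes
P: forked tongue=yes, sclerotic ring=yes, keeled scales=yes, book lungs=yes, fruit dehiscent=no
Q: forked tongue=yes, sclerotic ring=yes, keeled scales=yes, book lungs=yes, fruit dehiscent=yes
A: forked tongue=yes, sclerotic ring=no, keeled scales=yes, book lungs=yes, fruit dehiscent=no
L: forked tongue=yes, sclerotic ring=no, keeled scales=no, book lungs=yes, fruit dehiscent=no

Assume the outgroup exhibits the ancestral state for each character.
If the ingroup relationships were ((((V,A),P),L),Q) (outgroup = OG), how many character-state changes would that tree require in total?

9

Map each character onto ((((V,A),P),L),Q) (rooted by OG) and count the minimum state changes it requires (Fitch parsimony):
forked tongue: 2; sclerotic ring: 2; keeled scales: 2; book lungs: 1; fruit dehiscent: 2.
Total tree length = 9.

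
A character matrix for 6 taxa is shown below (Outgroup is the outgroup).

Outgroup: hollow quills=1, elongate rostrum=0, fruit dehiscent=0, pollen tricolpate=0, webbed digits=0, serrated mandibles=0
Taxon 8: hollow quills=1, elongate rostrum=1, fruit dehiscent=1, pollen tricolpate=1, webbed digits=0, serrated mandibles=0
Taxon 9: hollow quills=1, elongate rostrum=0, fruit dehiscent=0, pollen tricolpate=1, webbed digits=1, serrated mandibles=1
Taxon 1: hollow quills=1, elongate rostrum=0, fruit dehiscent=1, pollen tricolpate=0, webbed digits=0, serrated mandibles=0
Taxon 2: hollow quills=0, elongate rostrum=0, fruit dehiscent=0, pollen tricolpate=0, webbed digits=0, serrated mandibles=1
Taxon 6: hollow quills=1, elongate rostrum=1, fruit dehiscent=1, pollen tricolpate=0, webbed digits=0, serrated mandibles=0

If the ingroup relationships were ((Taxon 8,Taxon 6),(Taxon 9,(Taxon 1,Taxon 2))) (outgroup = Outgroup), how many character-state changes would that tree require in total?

9

Map each character onto ((Taxon 8,Taxon 6),(Taxon 9,(Taxon 1,Taxon 2))) (rooted by Outgroup) and count the minimum state changes it requires (Fitch parsimony):
hollow quills: 1; elongate rostrum: 1; fruit dehiscent: 2; pollen tricolpate: 2; webbed digits: 1; serrated mandibles: 2.
Total tree length = 9.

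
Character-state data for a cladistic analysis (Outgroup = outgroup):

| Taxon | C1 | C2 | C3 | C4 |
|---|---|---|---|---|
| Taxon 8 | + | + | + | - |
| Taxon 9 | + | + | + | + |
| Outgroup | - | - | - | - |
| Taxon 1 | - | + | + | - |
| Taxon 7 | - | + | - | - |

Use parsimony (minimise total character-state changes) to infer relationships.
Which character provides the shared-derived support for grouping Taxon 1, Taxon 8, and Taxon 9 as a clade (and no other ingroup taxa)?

The outgroup has state '-' for every character, so '+' is the derived state throughout.
C1: derived state '+' in Taxon 8 and Taxon 9 only — synapomorphy for {Taxon 8, Taxon 9}.
C2 (derived state '+') is shared by all ingroup taxa — unites the whole ingroup.
C3: derived state '+' in Taxon 1, Taxon 8, and Taxon 9 only — synapomorphy for {Taxon 1, Taxon 8, Taxon 9}.
C4: derived state '+' in Taxon 9 only — an autapomorphy, so it tells us nothing about relationships among taxa.
Most parsimonious ingroup topology: (((Taxon 8,Taxon 9),Taxon 1),Taxon 7).
The clade {Taxon 1, Taxon 8, Taxon 9} is supported by C3: its derived state '+' occurs in exactly those taxa and in no other taxon (including the outgroup).

C3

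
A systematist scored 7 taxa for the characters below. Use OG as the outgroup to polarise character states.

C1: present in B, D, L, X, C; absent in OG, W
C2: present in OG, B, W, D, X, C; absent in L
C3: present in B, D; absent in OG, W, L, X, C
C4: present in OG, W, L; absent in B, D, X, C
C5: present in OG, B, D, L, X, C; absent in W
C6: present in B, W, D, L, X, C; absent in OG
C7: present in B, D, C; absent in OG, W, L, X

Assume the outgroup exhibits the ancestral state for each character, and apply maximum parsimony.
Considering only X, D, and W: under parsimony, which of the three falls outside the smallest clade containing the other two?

Character polarity is set by the outgroup: the derived state is whichever differs from the outgroup's state, so for C2, C4, C5 the derived state is 'absent', and for the remaining characters it is 'present'.
Only B, C, D, L, and X show the derived state 'present' for C1, supporting them as a clade.
C2 (derived state 'absent') is unique to L (autapomorphy; uninformative for grouping).
C3: derived state 'present' in B and D only — synapomorphy for {B, D}.
C4 (derived state 'absent') is shared by B, C, D, and X — a synapomorphy uniting that clade.
C5: derived state 'absent' in W only — an autapomorphy, so it tells us nothing about relationships among taxa.
All ingroup taxa share the derived state 'present' for C6; it defines the ingroup but does not resolve relationships within it.
C7: derived state 'present' in B, C, and D only — synapomorphy for {B, C, D}.
Most parsimonious ingroup topology: (((((B,D),C),X),L),W).
D and X share a more recent common ancestor with each other than either does with W, so W is the least closely related of the three.

W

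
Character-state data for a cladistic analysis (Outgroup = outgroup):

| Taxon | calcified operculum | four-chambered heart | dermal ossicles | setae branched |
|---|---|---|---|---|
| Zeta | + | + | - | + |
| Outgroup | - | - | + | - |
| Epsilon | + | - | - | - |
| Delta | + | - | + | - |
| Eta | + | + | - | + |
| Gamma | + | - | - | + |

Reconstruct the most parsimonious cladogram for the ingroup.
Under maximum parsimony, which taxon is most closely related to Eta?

Character polarity is set by the outgroup: the derived state is whichever differs from the outgroup's state, so for dermal ossicles the derived state is '-', and for the remaining characters it is '+'.
calcified operculum (derived state '+') is shared by all ingroup taxa — unites the whole ingroup.
four-chambered heart: derived state '+' in Eta and Zeta only — synapomorphy for {Eta, Zeta}.
dermal ossicles (derived state '-') is shared by Epsilon, Eta, Gamma, and Zeta — a synapomorphy uniting that clade.
setae branched: derived state '+' in Eta, Gamma, and Zeta only — synapomorphy for {Eta, Gamma, Zeta}.
Most parsimonious ingroup topology: (((Gamma,(Eta,Zeta)),Epsilon),Delta).
Eta and Zeta form a cherry on this tree, so they are sister taxa.

Zeta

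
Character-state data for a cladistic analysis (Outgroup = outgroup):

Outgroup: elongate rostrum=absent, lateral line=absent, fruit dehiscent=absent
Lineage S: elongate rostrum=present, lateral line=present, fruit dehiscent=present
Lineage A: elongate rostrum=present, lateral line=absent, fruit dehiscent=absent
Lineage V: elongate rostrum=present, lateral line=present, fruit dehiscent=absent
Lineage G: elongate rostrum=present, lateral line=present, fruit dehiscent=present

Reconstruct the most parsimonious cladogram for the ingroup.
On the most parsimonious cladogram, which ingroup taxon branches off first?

The outgroup has state 'absent' for every character, so 'present' is the derived state throughout.
All ingroup taxa share the derived state 'present' for elongate rostrum; it defines the ingroup but does not resolve relationships within it.
Only Lineage G, Lineage S, and Lineage V show the derived state 'present' for lateral line, supporting them as a clade.
fruit dehiscent: derived state 'present' in Lineage G and Lineage S only — synapomorphy for {Lineage G, Lineage S}.
Most parsimonious ingroup topology: (((Lineage S,Lineage G),Lineage V),Lineage A).
Lineage A is sister to the clade containing all other ingroup taxa, so it is the earliest-diverging (most basal) ingroup lineage.

Lineage A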